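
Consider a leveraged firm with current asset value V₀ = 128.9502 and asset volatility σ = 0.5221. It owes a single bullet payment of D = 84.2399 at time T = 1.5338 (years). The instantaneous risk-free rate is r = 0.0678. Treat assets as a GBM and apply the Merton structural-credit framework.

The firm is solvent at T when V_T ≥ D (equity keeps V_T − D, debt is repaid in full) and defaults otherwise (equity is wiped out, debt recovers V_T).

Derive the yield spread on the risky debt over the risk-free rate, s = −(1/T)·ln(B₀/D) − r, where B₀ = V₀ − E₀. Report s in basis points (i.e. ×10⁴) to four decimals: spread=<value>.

spread=650.1813

d₁ = [ln(V₀/D) + (r + σ²/2)T] / (σ√T)
   = [ln(128.9502/84.2399) + (0.0678 + 0.5·0.5221²)·1.5338] / (0.5221·√1.5338)
   = [0.425758 + 0.313040] / 0.646604 = 1.142582
d₂ = d₁ − σ√T = 1.142582 − 0.646604 = 0.495978
N(d₁) = 0.873394,  N(d₂) = 0.690045,  e^(−rT) = 0.901233
E₀ = V₀·N(d₁) − D·e^(−rT)·N(d₂)
   = 128.9502·0.873394 − 84.2399·0.901233·0.690045 = 60.236250
B₀ = V₀ − E₀ = 128.9502 − 60.236250 = 68.713950
spread = −(1/T)·ln(B₀/D) − r = −(1/1.5338)·ln(68.713950/84.2399) − 0.0678 = 0.06501813
in basis points: 0.06501813 × 10⁴ = 650.1813 bp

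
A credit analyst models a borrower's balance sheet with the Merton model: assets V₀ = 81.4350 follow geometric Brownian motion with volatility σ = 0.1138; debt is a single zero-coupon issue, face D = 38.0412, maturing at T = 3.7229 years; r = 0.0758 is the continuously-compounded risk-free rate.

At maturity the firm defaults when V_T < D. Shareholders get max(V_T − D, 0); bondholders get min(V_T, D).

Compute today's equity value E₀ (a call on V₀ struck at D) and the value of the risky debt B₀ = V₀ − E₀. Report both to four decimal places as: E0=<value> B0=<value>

E0=52.7471 B0=28.6879

d₁ = [ln(V₀/D) + (r + σ²/2)T] / (σ√T)
   = [ln(81.4350/38.0412) + (0.0758 + 0.5·0.1138²)·3.7229] / (0.1138·√3.7229)
   = [0.761135 + 0.306302] / 0.219575 = 4.861381
d₂ = d₁ − σ√T = 4.861381 − 0.219575 = 4.641806
N(d₁) = 0.999999,  N(d₂) = 0.999998,  e^(−rT) = 0.754126
E₀ = V₀·N(d₁) − D·e^(−rT)·N(d₂)
   = 81.4350·0.999999 − 38.0412·0.754126·0.999998 = 52.747144
B₀ = V₀ − E₀ = 81.4350 − 52.747144 = 28.687856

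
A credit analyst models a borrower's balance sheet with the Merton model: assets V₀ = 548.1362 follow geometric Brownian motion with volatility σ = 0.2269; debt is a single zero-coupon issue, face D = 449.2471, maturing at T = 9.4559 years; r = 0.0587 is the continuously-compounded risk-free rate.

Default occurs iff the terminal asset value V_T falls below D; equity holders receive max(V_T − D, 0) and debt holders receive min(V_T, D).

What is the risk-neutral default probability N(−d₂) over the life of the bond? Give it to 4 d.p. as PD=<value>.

PD=0.2321

d₁ = [ln(V₀/D) + (r + σ²/2)T] / (σ√T)
   = [ln(548.1362/449.2471) + (0.0587 + 0.5·0.2269²)·9.4559] / (0.2269·√9.4559)
   = [0.198951 + 0.798473] / 0.697728 = 1.429532
d₂ = d₁ − σ√T = 1.429532 − 0.697728 = 0.731804
risk-neutral PD = N(−d₂) = N(-0.731804) = 0.232144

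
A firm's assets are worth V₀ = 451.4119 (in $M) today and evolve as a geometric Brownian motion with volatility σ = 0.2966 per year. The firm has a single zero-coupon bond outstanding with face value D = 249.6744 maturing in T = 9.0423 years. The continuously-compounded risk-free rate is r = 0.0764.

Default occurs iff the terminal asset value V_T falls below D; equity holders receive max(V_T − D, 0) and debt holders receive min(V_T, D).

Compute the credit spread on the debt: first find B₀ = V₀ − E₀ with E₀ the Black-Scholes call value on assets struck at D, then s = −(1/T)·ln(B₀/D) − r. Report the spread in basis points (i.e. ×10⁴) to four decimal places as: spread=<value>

d₁ = [ln(V₀/D) + (r + σ²/2)T] / (σ√T)
   = [ln(451.4119/249.6744) + (0.0764 + 0.5·0.2966²)·9.0423] / (0.2966·√9.0423)
   = [0.592223 + 1.088564] / 0.891889 = 1.884526
d₂ = d₁ − σ√T = 1.884526 − 0.891889 = 0.992637
N(d₁) = 0.970253,  N(d₂) = 0.839557,  e^(−rT) = 0.501159
E₀ = V₀·N(d₁) − D·e^(−rT)·N(d₂)
   = 451.4119·0.970253 − 249.6744·0.501159·0.839557 = 332.932919
B₀ = V₀ − E₀ = 451.4119 − 332.932919 = 118.478981
spread = −(1/T)·ln(B₀/D) − r = −(1/9.0423)·ln(118.478981/249.6744) − 0.0764 = 0.00603722
in basis points: 0.00603722 × 10⁴ = 60.3722 bp

spread=60.3722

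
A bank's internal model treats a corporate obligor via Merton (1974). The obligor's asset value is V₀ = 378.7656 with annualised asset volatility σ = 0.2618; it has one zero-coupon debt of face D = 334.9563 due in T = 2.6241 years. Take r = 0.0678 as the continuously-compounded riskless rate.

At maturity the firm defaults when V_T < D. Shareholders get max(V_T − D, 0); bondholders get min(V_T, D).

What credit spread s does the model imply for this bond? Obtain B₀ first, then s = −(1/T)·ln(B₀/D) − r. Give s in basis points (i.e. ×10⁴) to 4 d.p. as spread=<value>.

spread=270.1783

d₁ = [ln(V₀/D) + (r + σ²/2)T] / (σ√T)
   = [ln(378.7656/334.9563) + (0.0678 + 0.5·0.2618²)·2.6241] / (0.2618·√2.6241)
   = [0.122917 + 0.267841] / 0.424092 = 0.921400
d₂ = d₁ − σ√T = 0.921400 − 0.424092 = 0.497309
N(d₁) = 0.821579,  N(d₂) = 0.690514,  e^(−rT) = 0.837014
E₀ = V₀·N(d₁) − D·e^(−rT)·N(d₂)
   = 378.7656·0.821579 − 334.9563·0.837014·0.690514 = 117.591140
B₀ = V₀ − E₀ = 378.7656 − 117.591140 = 261.174460
spread = −(1/T)·ln(B₀/D) − r = −(1/2.6241)·ln(261.174460/334.9563) − 0.0678 = 0.02701783
in basis points: 0.02701783 × 10⁴ = 270.1783 bp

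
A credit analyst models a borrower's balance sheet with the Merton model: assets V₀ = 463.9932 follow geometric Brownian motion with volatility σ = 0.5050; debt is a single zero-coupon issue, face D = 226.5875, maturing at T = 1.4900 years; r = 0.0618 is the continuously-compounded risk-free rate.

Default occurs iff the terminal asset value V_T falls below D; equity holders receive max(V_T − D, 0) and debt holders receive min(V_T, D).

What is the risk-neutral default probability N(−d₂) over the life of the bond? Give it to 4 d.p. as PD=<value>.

PD=0.1577

d₁ = [ln(V₀/D) + (r + σ²/2)T] / (σ√T)
   = [ln(463.9932/226.5875) + (0.0618 + 0.5·0.5050²)·1.4900] / (0.5050·√1.4900)
   = [0.716739 + 0.282076] / 0.616431 = 1.620318
d₂ = d₁ − σ√T = 1.620318 − 0.616431 = 1.003887
risk-neutral PD = N(−d₂) = N(-1.003887) = 0.157717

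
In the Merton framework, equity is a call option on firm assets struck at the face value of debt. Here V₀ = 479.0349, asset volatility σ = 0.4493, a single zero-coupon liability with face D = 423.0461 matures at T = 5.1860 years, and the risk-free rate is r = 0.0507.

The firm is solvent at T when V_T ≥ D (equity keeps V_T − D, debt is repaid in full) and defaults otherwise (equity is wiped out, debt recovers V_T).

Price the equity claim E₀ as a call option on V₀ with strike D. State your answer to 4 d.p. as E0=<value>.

E0=244.1947

d₁ = [ln(V₀/D) + (r + σ²/2)T] / (σ√T)
   = [ln(479.0349/423.0461) + (0.0507 + 0.5·0.4493²)·5.1860] / (0.4493·√5.1860)
   = [0.124292 + 0.786380] / 1.023181 = 0.890040
d₂ = d₁ − σ√T = 0.890040 − 1.023181 = -0.133141
N(d₁) = 0.813278,  N(d₂) = 0.447041,  e^(−rT) = 0.768796
E₀ = V₀·N(d₁) − D·e^(−rT)·N(d₂)
   = 479.0349·0.813278 − 423.0461·0.768796·0.447041 = 244.194722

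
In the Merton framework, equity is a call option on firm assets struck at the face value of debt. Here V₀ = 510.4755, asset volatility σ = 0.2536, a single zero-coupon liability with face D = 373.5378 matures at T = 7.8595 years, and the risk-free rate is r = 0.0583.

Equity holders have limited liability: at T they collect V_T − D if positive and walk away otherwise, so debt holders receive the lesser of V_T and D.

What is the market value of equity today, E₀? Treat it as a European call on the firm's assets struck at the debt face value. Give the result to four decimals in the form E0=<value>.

E0=291.0320

d₁ = [ln(V₀/D) + (r + σ²/2)T] / (σ√T)
   = [ln(510.4755/373.5378) + (0.0583 + 0.5·0.2536²)·7.8595] / (0.2536·√7.8595)
   = [0.312323 + 0.710943] / 0.710963 = 1.439269
d₂ = d₁ − σ√T = 1.439269 − 0.710963 = 0.728306
N(d₁) = 0.924963,  N(d₂) = 0.766787,  e^(−rT) = 0.632415
E₀ = V₀·N(d₁) − D·e^(−rT)·N(d₂)
   = 510.4755·0.924963 − 373.5378·0.632415·0.766787 = 291.031969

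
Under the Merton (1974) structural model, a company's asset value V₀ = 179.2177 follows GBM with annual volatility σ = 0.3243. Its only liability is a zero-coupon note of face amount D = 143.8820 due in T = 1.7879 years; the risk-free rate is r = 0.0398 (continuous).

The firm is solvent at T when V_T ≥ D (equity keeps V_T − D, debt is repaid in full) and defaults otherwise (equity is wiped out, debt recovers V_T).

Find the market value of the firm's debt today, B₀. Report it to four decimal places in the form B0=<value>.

d₁ = [ln(V₀/D) + (r + σ²/2)T] / (σ√T)
   = [ln(179.2177/143.8820) + (0.0398 + 0.5·0.3243²)·1.7879] / (0.3243·√1.7879)
   = [0.219608 + 0.165176] / 0.433629 = 0.887356
d₂ = d₁ − σ√T = 0.887356 − 0.433629 = 0.453726
N(d₁) = 0.812556,  N(d₂) = 0.674987,  e^(−rT) = 0.931314
E₀ = V₀·N(d₁) − D·e^(−rT)·N(d₂)
   = 179.2177·0.812556 − 143.8820·0.931314·0.674987 = 55.176617
B₀ = V₀ − E₀ = 179.2177 − 55.176617 = 124.041083

B0=124.0411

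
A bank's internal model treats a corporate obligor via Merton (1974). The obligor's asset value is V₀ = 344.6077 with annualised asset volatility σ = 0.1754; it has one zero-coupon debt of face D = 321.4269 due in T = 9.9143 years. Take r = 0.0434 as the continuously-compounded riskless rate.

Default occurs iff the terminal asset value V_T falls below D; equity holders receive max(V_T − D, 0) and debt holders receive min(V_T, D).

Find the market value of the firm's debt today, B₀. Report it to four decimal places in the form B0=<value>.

B0=194.6275

d₁ = [ln(V₀/D) + (r + σ²/2)T] / (σ√T)
   = [ln(344.6077/321.4269) + (0.0434 + 0.5·0.1754²)·9.9143] / (0.1754·√9.9143)
   = [0.069637 + 0.582788] / 0.552282 = 1.181326
d₂ = d₁ − σ√T = 1.181326 − 0.552282 = 0.629044
N(d₁) = 0.881263,  N(d₂) = 0.735340,  e^(−rT) = 0.650327
E₀ = V₀·N(d₁) − D·e^(−rT)·N(d₂)
   = 344.6077·0.881263 − 321.4269·0.650327·0.735340 = 149.980223
B₀ = V₀ − E₀ = 344.6077 − 149.980223 = 194.627477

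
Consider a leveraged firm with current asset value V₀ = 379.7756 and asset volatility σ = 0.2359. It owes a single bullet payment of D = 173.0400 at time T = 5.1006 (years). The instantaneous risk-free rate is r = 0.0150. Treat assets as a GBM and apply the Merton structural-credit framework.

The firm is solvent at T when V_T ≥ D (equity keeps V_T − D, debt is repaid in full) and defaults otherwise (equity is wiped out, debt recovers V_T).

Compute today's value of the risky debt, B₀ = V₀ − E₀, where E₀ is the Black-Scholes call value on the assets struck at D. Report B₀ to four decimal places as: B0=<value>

B0=157.4496

d₁ = [ln(V₀/D) + (r + σ²/2)T] / (σ√T)
   = [ln(379.7756/173.0400) + (0.0150 + 0.5·0.2359²)·5.1006] / (0.2359·√5.1006)
   = [0.786058 + 0.218430] / 0.532769 = 1.885411
d₂ = d₁ − σ√T = 1.885411 − 0.532769 = 1.352643
N(d₁) = 0.970313,  N(d₂) = 0.911915,  e^(−rT) = 0.926345
E₀ = V₀·N(d₁) − D·e^(−rT)·N(d₂)
   = 379.7756·0.970313 − 173.0400·0.926345·0.911915 = 222.326012
B₀ = V₀ − E₀ = 379.7756 − 222.326012 = 157.449588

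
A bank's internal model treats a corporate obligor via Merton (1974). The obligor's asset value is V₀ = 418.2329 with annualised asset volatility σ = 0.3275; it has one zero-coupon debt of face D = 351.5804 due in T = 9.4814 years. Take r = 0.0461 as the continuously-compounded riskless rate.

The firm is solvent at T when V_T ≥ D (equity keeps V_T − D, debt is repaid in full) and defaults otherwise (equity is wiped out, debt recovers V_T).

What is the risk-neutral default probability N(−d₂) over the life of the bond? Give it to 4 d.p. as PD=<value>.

d₁ = [ln(V₀/D) + (r + σ²/2)T] / (σ√T)
   = [ln(418.2329/351.5804) + (0.0461 + 0.5·0.3275²)·9.4814] / (0.3275·√9.4814)
   = [0.173600 + 0.945562] / 1.008434 = 1.109802
d₂ = d₁ − σ√T = 1.109802 − 1.008434 = 0.101368
risk-neutral PD = N(−d₂) = N(-0.101368) = 0.459629

PD=0.4596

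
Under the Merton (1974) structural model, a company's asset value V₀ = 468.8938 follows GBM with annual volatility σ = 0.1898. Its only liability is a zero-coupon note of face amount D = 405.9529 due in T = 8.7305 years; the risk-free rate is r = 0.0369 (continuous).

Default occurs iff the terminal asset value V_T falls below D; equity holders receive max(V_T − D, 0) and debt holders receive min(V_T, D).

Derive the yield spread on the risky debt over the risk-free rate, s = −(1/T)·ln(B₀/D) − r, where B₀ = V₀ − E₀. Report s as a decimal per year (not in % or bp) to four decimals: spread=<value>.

spread=0.0094

d₁ = [ln(V₀/D) + (r + σ²/2)T] / (σ√T)
   = [ln(468.8938/405.9529) + (0.0369 + 0.5·0.1898²)·8.7305] / (0.1898·√8.7305)
   = [0.144139 + 0.479409] / 0.560810 = 1.111871
d₂ = d₁ − σ√T = 1.111871 − 0.560810 = 0.551061
N(d₁) = 0.866903,  N(d₂) = 0.709204,  e^(−rT) = 0.724586
E₀ = V₀·N(d₁) − D·e^(−rT)·N(d₂)
   = 468.8938·0.866903 − 405.9529·0.724586·0.709204 = 197.874856
B₀ = V₀ − E₀ = 468.8938 − 197.874856 = 271.018944
spread = −(1/T)·ln(B₀/D) − r = −(1/8.7305)·ln(271.018944/405.9529) − 0.0369 = 0.00938010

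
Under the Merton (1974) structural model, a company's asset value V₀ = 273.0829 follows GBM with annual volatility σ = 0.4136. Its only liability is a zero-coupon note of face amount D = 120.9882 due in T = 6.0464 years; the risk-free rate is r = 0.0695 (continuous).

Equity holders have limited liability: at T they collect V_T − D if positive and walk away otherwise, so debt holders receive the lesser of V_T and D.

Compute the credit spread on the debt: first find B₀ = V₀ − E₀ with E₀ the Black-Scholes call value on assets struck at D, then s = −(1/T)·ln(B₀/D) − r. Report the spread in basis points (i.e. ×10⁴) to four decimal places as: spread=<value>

d₁ = [ln(V₀/D) + (r + σ²/2)T] / (σ√T)
   = [ln(273.0829/120.9882) + (0.0695 + 0.5·0.4136²)·6.0464] / (0.4136·√6.0464)
   = [0.814082 + 0.937388] / 1.017019 = 1.722162
d₂ = d₁ − σ√T = 1.722162 − 1.017019 = 0.705143
N(d₁) = 0.957480,  N(d₂) = 0.759639,  e^(−rT) = 0.656899
E₀ = V₀·N(d₁) − D·e^(−rT)·N(d₂)
   = 273.0829·0.957480 − 120.9882·0.656899·0.759639 = 201.097494
B₀ = V₀ − E₀ = 273.0829 − 201.097494 = 71.985406
spread = −(1/T)·ln(B₀/D) − r = −(1/6.0464)·ln(71.985406/120.9882) − 0.0695 = 0.01637417
in basis points: 0.01637417 × 10⁴ = 163.7417 bp

spread=163.7417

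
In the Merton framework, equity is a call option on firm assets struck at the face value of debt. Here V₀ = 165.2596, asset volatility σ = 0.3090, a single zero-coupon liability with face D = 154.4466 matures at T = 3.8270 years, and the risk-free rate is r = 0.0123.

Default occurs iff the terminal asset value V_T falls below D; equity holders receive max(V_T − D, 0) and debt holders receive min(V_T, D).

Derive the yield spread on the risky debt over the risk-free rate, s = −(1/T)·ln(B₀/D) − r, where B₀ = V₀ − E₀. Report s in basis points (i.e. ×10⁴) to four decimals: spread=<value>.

d₁ = [ln(V₀/D) + (r + σ²/2)T] / (σ√T)
   = [ln(165.2596/154.4466) + (0.0123 + 0.5·0.3090²)·3.8270] / (0.3090·√3.8270)
   = [0.067669 + 0.229775] / 0.604488 = 0.492060
d₂ = d₁ − σ√T = 0.492060 − 0.604488 = -0.112428
N(d₁) = 0.688661,  N(d₂) = 0.455242,  e^(−rT) = 0.954019
E₀ = V₀·N(d₁) − D·e^(−rT)·N(d₂)
   = 165.2596·0.688661 − 154.4466·0.954019·0.455242 = 46.730327
B₀ = V₀ − E₀ = 165.2596 − 46.730327 = 118.529273
spread = −(1/T)·ln(B₀/D) − r = −(1/3.8270)·ln(118.529273/154.4466) − 0.0123 = 0.05686343
in basis points: 0.05686343 × 10⁴ = 568.6343 bp

spread=568.6343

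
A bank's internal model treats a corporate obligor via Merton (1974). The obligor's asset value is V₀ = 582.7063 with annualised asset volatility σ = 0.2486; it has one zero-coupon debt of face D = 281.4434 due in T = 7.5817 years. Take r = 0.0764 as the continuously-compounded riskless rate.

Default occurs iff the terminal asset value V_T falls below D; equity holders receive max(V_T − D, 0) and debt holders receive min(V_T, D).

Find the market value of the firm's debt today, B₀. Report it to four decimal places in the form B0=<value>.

B0=155.5600

d₁ = [ln(V₀/D) + (r + σ²/2)T] / (σ√T)
   = [ln(582.7063/281.4434) + (0.0764 + 0.5·0.2486²)·7.5817] / (0.2486·√7.5817)
   = [0.727752 + 0.813524] / 0.684517 = 2.251624
d₂ = d₁ − σ√T = 2.251624 − 0.684517 = 1.567107
N(d₁) = 0.987827,  N(d₂) = 0.941455,  e^(−rT) = 0.560323
E₀ = V₀·N(d₁) − D·e^(−rT)·N(d₂)
   = 582.7063·0.987827 − 281.4434·0.560323·0.941455 = 427.146275
B₀ = V₀ − E₀ = 582.7063 − 427.146275 = 155.560025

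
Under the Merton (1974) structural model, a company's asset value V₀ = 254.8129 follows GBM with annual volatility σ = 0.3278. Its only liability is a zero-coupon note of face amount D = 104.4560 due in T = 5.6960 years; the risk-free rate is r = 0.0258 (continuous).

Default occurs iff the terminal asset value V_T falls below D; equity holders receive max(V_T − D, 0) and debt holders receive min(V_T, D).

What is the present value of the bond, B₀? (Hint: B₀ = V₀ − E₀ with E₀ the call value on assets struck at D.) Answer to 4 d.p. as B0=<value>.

B0=85.3546

d₁ = [ln(V₀/D) + (r + σ²/2)T] / (σ√T)
   = [ln(254.8129/104.4560) + (0.0258 + 0.5·0.3278²)·5.6960] / (0.3278·√5.6960)
   = [0.891764 + 0.452982] / 0.782337 = 1.718883
d₂ = d₁ − σ√T = 1.718883 − 0.782337 = 0.936546
N(d₁) = 0.957182,  N(d₂) = 0.825504,  e^(−rT) = 0.863331
E₀ = V₀·N(d₁) − D·e^(−rT)·N(d₂)
   = 254.8129·0.957182 − 104.4560·0.863331·0.825504 = 169.458312
B₀ = V₀ − E₀ = 254.8129 − 169.458312 = 85.354588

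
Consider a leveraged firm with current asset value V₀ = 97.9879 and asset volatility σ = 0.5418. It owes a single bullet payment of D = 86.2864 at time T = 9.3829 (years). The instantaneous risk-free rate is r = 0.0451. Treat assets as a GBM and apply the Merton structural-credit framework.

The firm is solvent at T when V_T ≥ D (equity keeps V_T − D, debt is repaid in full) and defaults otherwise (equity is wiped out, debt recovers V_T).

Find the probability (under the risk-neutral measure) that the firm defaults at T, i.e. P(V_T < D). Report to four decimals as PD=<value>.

d₁ = [ln(V₀/D) + (r + σ²/2)T] / (σ√T)
   = [ln(97.9879/86.2864) + (0.0451 + 0.5·0.5418²)·9.3829] / (0.5418·√9.3829)
   = [0.127172 + 1.800331] / 1.659616 = 1.161415
d₂ = d₁ − σ√T = 1.161415 − 1.659616 = -0.498201
risk-neutral PD = N(−d₂) = N(0.498201) = 0.690829

PD=0.6908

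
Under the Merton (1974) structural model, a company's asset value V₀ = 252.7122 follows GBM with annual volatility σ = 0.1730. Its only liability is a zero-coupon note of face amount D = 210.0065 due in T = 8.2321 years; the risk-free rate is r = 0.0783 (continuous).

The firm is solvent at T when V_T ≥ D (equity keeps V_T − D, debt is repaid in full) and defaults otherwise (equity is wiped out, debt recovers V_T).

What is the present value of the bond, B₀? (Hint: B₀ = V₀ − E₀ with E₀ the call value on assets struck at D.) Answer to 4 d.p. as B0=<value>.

d₁ = [ln(V₀/D) + (r + σ²/2)T] / (σ√T)
   = [ln(252.7122/210.0065) + (0.0783 + 0.5·0.1730²)·8.2321] / (0.1730·√8.2321)
   = [0.185113 + 0.767763] / 0.496365 = 1.919706
d₂ = d₁ − σ√T = 1.919706 − 0.496365 = 1.423341
N(d₁) = 0.972552,  N(d₂) = 0.922681,  e^(−rT) = 0.524886
E₀ = V₀·N(d₁) − D·e^(−rT)·N(d₂)
   = 252.7122·0.972552 − 210.0065·0.524886·0.922681 = 144.069128
B₀ = V₀ − E₀ = 252.7122 − 144.069128 = 108.643072

B0=108.6431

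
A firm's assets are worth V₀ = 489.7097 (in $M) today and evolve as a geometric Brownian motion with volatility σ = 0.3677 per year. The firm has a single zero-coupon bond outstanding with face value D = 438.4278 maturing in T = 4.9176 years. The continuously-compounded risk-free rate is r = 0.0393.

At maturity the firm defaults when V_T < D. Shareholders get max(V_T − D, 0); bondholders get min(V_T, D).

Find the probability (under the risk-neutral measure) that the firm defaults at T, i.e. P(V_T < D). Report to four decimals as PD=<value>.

d₁ = [ln(V₀/D) + (r + σ²/2)T] / (σ√T)
   = [ln(489.7097/438.4278) + (0.0393 + 0.5·0.3677²)·4.9176] / (0.3677·√4.9176)
   = [0.110618 + 0.525700] / 0.815399 = 0.780375
d₂ = d₁ − σ√T = 0.780375 − 0.815399 = -0.035024
risk-neutral PD = N(−d₂) = N(0.035024) = 0.513970

PD=0.5140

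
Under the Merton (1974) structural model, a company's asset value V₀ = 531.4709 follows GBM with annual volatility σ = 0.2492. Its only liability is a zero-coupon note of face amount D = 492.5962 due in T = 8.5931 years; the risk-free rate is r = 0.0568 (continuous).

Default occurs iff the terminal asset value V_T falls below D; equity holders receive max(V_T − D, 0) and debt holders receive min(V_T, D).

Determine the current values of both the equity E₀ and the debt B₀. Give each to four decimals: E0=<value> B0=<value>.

d₁ = [ln(V₀/D) + (r + σ²/2)T] / (σ√T)
   = [ln(531.4709/492.5962) + (0.0568 + 0.5·0.2492²)·8.5931] / (0.2492·√8.5931)
   = [0.075959 + 0.754907] / 0.730505 = 1.137385
d₂ = d₁ − σ√T = 1.137385 − 0.730505 = 0.406881
N(d₁) = 0.872311,  N(d₂) = 0.657952,  e^(−rT) = 0.613799
E₀ = V₀·N(d₁) − D·e^(−rT)·N(d₂)
   = 531.4709·0.872311 − 492.5962·0.613799·0.657952 = 264.673005
B₀ = V₀ − E₀ = 531.4709 − 264.673005 = 266.797895

E0=264.6730 B0=266.7979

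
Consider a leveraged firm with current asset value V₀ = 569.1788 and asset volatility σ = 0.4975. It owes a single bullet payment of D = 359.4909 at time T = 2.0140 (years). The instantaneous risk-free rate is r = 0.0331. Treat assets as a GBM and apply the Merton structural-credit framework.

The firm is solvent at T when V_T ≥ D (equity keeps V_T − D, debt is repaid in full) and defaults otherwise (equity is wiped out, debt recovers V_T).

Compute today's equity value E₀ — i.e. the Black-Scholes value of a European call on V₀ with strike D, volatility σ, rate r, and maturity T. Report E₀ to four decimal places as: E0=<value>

d₁ = [ln(V₀/D) + (r + σ²/2)T] / (σ√T)
   = [ln(569.1788/359.4909) + (0.0331 + 0.5·0.4975²)·2.0140] / (0.4975·√2.0140)
   = [0.459506 + 0.315902] / 0.706029 = 1.098266
d₂ = d₁ − σ√T = 1.098266 − 0.706029 = 0.392236
N(d₁) = 0.863956,  N(d₂) = 0.652558,  e^(−rT) = 0.935510
E₀ = V₀·N(d₁) − D·e^(−rT)·N(d₂)
   = 569.1788·0.863956 − 359.4909·0.935510·0.652558 = 272.285195

E0=272.2852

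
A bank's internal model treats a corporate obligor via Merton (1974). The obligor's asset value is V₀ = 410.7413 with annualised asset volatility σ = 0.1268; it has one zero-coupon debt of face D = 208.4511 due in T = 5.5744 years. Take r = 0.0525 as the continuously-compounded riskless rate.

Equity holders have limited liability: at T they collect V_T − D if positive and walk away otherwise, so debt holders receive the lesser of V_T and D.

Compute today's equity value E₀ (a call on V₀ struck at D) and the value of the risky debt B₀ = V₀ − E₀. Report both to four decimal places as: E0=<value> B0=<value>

E0=255.1905 B0=155.5508

d₁ = [ln(V₀/D) + (r + σ²/2)T] / (σ√T)
   = [ln(410.7413/208.4511) + (0.0525 + 0.5·0.1268²)·5.5744] / (0.1268·√5.5744)
   = [0.678259 + 0.337469] / 0.299377 = 3.392808
d₂ = d₁ − σ√T = 3.392808 − 0.299377 = 3.093431
N(d₁) = 0.999654,  N(d₂) = 0.999011,  e^(−rT) = 0.746279
E₀ = V₀·N(d₁) − D·e^(−rT)·N(d₂)
   = 410.7413·0.999654 − 208.4511·0.746279·0.999011 = 255.190480
B₀ = V₀ − E₀ = 410.7413 − 255.190480 = 155.550820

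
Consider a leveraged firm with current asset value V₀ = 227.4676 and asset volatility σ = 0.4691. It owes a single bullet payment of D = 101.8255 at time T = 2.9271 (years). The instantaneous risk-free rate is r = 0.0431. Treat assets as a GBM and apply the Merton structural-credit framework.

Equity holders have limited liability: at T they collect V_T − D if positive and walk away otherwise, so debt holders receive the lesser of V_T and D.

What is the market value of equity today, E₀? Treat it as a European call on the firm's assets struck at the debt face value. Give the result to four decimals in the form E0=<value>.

d₁ = [ln(V₀/D) + (r + σ²/2)T] / (σ√T)
   = [ln(227.4676/101.8255) + (0.0431 + 0.5·0.4691²)·2.9271] / (0.4691·√2.9271)
   = [0.803747 + 0.448219] / 0.802572 = 1.559942
d₂ = d₁ − σ√T = 1.559942 − 0.802572 = 0.757370
N(d₁) = 0.940613,  N(d₂) = 0.775586,  e^(−rT) = 0.881476
E₀ = V₀·N(d₁) − D·e^(−rT)·N(d₂)
   = 227.4676·0.940613 − 101.8255·0.881476·0.775586 = 144.345018

E0=144.3450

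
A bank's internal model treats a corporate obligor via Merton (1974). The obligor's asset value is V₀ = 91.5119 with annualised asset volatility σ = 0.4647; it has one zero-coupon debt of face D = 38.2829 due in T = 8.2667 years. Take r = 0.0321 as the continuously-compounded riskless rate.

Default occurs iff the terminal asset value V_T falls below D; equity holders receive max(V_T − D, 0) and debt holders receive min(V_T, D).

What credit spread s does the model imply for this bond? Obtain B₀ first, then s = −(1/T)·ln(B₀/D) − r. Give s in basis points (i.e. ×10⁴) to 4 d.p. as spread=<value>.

d₁ = [ln(V₀/D) + (r + σ²/2)T] / (σ√T)
   = [ln(91.5119/38.2829) + (0.0321 + 0.5·0.4647²)·8.2667] / (0.4647·√8.2667)
   = [0.871466 + 1.157942] / 1.336099 = 1.518905
d₂ = d₁ − σ√T = 1.518905 − 1.336099 = 0.182805
N(d₁) = 0.935607,  N(d₂) = 0.572525,  e^(−rT) = 0.766929
E₀ = V₀·N(d₁) − D·e^(−rT)·N(d₂)
   = 91.5119·0.935607 − 38.2829·0.766929·0.572525 = 68.809677
B₀ = V₀ − E₀ = 91.5119 − 68.809677 = 22.702223
spread = −(1/T)·ln(B₀/D) − r = −(1/8.2667)·ln(22.702223/38.2829) − 0.0321 = 0.03111029
in basis points: 0.03111029 × 10⁴ = 311.1029 bp

spread=311.1029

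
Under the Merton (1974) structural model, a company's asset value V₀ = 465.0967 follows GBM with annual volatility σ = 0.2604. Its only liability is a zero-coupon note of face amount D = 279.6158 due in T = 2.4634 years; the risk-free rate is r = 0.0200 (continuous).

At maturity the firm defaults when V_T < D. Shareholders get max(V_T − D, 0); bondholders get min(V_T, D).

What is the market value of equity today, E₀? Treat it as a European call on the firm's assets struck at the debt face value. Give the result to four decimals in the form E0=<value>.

E0=204.5267

d₁ = [ln(V₀/D) + (r + σ²/2)T] / (σ√T)
   = [ln(465.0967/279.6158) + (0.0200 + 0.5·0.2604²)·2.4634] / (0.2604·√2.4634)
   = [0.508829 + 0.132787] / 0.408704 = 1.569881
d₂ = d₁ − σ√T = 1.569881 − 0.408704 = 1.161178
N(d₁) = 0.941779,  N(d₂) = 0.877215,  e^(−rT) = 0.951926
E₀ = V₀·N(d₁) − D·e^(−rT)·N(d₂)
   = 465.0967·0.941779 − 279.6158·0.951926·0.877215 = 204.526661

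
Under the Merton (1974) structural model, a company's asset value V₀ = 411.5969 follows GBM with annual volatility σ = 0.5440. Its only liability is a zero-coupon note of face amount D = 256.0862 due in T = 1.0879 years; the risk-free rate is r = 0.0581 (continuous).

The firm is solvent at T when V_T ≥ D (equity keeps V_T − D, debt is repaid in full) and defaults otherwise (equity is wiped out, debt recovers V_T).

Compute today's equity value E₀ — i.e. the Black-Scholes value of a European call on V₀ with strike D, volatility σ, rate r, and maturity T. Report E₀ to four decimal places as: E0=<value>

E0=187.2012

d₁ = [ln(V₀/D) + (r + σ²/2)T] / (σ√T)
   = [ln(411.5969/256.0862) + (0.0581 + 0.5·0.5440²)·1.0879] / (0.5440·√1.0879)
   = [0.474530 + 0.224181] / 0.567405 = 1.231416
d₂ = d₁ − σ√T = 1.231416 − 0.567405 = 0.664010
N(d₁) = 0.890916,  N(d₂) = 0.746658,  e^(−rT) = 0.938749
E₀ = V₀·N(d₁) − D·e^(−rT)·N(d₂)
   = 411.5969·0.890916 − 256.0862·0.938749·0.746658 = 187.201234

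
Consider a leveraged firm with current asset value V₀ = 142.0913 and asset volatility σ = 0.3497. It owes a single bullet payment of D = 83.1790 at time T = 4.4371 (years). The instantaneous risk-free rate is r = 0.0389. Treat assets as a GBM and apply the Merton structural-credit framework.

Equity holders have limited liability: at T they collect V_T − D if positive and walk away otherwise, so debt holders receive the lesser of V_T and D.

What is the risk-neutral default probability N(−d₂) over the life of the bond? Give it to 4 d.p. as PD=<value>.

d₁ = [ln(V₀/D) + (r + σ²/2)T] / (σ√T)
   = [ln(142.0913/83.1790) + (0.0389 + 0.5·0.3497²)·4.4371] / (0.3497·√4.4371)
   = [0.535475 + 0.443910] / 0.736623 = 1.329560
d₂ = d₁ − σ√T = 1.329560 − 0.736623 = 0.592938
risk-neutral PD = N(−d₂) = N(-0.592938) = 0.276611

PD=0.2766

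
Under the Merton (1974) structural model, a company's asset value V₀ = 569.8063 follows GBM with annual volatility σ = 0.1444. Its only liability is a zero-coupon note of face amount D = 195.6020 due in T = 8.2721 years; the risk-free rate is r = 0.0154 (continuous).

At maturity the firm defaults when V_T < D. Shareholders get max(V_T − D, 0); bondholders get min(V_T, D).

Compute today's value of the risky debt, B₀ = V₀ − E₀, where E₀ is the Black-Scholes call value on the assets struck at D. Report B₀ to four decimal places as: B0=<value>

d₁ = [ln(V₀/D) + (r + σ²/2)T] / (σ√T)
   = [ln(569.8063/195.6020) + (0.0154 + 0.5·0.1444²)·8.2721] / (0.1444·√8.2721)
   = [1.069214 + 0.213633] / 0.415313 = 3.088871
d₂ = d₁ − σ√T = 3.088871 − 0.415313 = 2.673559
N(d₁) = 0.998995,  N(d₂) = 0.996247,  e^(−rT) = 0.880390
E₀ = V₀·N(d₁) − D·e^(−rT)·N(d₂)
   = 569.8063·0.998995 − 195.6020·0.880390·0.996247 = 397.674054
B₀ = V₀ − E₀ = 569.8063 − 397.674054 = 172.132246

B0=172.1322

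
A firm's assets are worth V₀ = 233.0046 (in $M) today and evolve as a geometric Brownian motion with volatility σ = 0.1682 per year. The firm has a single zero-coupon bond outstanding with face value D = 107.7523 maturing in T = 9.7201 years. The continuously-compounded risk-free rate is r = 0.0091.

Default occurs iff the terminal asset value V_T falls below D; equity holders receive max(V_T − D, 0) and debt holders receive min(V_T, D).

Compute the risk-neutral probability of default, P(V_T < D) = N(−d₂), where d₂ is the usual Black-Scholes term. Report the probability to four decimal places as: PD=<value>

PD=0.0842

d₁ = [ln(V₀/D) + (r + σ²/2)T] / (σ√T)
   = [ln(233.0046/107.7523) + (0.0091 + 0.5·0.1682²)·9.7201] / (0.1682·√9.7201)
   = [0.771223 + 0.225950] / 0.524398 = 1.901556
d₂ = d₁ − σ√T = 1.901556 − 0.524398 = 1.377158
risk-neutral PD = N(−d₂) = N(-1.377158) = 0.084232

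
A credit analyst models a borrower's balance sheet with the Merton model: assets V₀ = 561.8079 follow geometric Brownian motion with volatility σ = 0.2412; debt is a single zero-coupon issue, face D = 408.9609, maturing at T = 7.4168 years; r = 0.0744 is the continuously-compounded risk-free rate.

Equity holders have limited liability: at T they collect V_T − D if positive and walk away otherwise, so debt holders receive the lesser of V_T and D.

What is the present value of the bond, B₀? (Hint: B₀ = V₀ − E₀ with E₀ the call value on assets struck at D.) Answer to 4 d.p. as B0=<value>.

d₁ = [ln(V₀/D) + (r + σ²/2)T] / (σ√T)
   = [ln(561.8079/408.9609) + (0.0744 + 0.5·0.2412²)·7.4168] / (0.2412·√7.4168)
   = [0.317540 + 0.767555] / 0.656879 = 1.651895
d₂ = d₁ − σ√T = 1.651895 − 0.656879 = 0.995016
N(d₁) = 0.950722,  N(d₂) = 0.840136,  e^(−rT) = 0.575907
E₀ = V₀·N(d₁) − D·e^(−rT)·N(d₂)
   = 561.8079·0.950722 − 408.9609·0.575907·0.840136 = 336.251656
B₀ = V₀ − E₀ = 561.8079 − 336.251656 = 225.556244

B0=225.5562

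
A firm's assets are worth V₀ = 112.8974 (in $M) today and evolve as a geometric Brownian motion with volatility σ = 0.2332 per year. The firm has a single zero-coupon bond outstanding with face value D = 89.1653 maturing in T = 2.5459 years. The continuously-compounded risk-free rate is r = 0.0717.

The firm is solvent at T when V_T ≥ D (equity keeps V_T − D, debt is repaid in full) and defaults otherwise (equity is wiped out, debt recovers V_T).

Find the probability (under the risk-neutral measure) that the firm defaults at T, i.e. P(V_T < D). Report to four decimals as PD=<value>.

PD=0.1739

d₁ = [ln(V₀/D) + (r + σ²/2)T] / (σ√T)
   = [ln(112.8974/89.1653) + (0.0717 + 0.5·0.2332²)·2.5459] / (0.2332·√2.5459)
   = [0.235987 + 0.251767] / 0.372091 = 1.310847
d₂ = d₁ − σ√T = 1.310847 − 0.372091 = 0.938756
risk-neutral PD = N(−d₂) = N(-0.938756) = 0.173928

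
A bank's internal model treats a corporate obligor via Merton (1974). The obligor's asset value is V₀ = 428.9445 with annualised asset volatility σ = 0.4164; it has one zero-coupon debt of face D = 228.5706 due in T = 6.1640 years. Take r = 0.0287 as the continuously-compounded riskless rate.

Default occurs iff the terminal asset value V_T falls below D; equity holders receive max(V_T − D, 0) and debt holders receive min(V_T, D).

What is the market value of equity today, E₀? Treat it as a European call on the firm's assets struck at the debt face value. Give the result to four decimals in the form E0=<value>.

E0=271.5686

d₁ = [ln(V₀/D) + (r + σ²/2)T] / (σ√T)
   = [ln(428.9445/228.5706) + (0.0287 + 0.5·0.4164²)·6.1640] / (0.4164·√6.1640)
   = [0.629482 + 0.711292] / 1.033813 = 1.296921
d₂ = d₁ − σ√T = 1.296921 − 1.033813 = 0.263108
N(d₁) = 0.902671,  N(d₂) = 0.603766,  e^(−rT) = 0.837858
E₀ = V₀·N(d₁) − D·e^(−rT)·N(d₂)
   = 428.9445·0.902671 − 228.5706·0.837858·0.603766 = 271.568595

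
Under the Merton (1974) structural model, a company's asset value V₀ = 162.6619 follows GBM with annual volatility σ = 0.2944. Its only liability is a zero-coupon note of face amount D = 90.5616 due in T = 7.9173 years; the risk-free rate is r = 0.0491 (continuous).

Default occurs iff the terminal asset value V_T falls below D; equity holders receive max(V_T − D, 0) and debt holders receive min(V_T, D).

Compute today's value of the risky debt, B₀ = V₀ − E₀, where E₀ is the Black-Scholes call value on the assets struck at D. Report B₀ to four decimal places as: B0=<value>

B0=56.7891

d₁ = [ln(V₀/D) + (r + σ²/2)T] / (σ√T)
   = [ln(162.6619/90.5616) + (0.0491 + 0.5·0.2944²)·7.9173] / (0.2944·√7.9173)
   = [0.585644 + 0.731841] / 0.828374 = 1.590447
d₂ = d₁ − σ√T = 1.590447 − 0.828374 = 0.762073
N(d₁) = 0.944133,  N(d₂) = 0.776992,  e^(−rT) = 0.677911
E₀ = V₀·N(d₁) − D·e^(−rT)·N(d₂)
   = 162.6619·0.944133 − 90.5616·0.677911·0.776992 = 105.872838
B₀ = V₀ − E₀ = 162.6619 − 105.872838 = 56.789062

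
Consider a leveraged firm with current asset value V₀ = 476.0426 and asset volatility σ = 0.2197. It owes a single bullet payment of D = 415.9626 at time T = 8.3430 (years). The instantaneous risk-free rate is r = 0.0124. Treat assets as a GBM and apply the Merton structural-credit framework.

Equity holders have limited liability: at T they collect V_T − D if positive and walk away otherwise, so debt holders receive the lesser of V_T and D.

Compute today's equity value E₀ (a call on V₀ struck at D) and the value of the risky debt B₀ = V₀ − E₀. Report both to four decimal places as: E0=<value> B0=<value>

d₁ = [ln(V₀/D) + (r + σ²/2)T] / (σ√T)
   = [ln(476.0426/415.9626) + (0.0124 + 0.5·0.2197²)·8.3430] / (0.2197·√8.3430)
   = [0.134912 + 0.304804] / 0.634587 = 0.692916
d₂ = d₁ − σ√T = 0.692916 − 0.634587 = 0.058329
N(d₁) = 0.755819,  N(d₂) = 0.523257,  e^(−rT) = 0.901718
E₀ = V₀·N(d₁) − D·e^(−rT)·N(d₂)
   = 476.0426·0.755819 − 415.9626·0.901718·0.523257 = 163.538298
B₀ = V₀ − E₀ = 476.0426 − 163.538298 = 312.504302

E0=163.5383 B0=312.5043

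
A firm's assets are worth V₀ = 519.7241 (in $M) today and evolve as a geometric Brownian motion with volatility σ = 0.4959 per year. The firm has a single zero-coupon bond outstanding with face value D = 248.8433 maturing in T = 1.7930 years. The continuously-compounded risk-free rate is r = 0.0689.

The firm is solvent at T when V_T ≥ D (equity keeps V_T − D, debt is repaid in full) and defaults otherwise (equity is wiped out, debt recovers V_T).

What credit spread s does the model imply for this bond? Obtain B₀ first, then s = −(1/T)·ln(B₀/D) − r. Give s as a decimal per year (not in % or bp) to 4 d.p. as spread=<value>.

spread=0.0258

d₁ = [ln(V₀/D) + (r + σ²/2)T] / (σ√T)
   = [ln(519.7241/248.8433) + (0.0689 + 0.5·0.4959²)·1.7930] / (0.4959·√1.7930)
   = [0.736475 + 0.344002] / 0.664025 = 1.627164
d₂ = d₁ − σ√T = 1.627164 − 0.664025 = 0.963139
N(d₁) = 0.948149,  N(d₂) = 0.832261,  e^(−rT) = 0.883788
E₀ = V₀·N(d₁) − D·e^(−rT)·N(d₂)
   = 519.7241·0.948149 − 248.8433·0.883788·0.832261 = 309.740939
B₀ = V₀ − E₀ = 519.7241 − 309.740939 = 209.983161
spread = −(1/T)·ln(B₀/D) − r = −(1/1.7930)·ln(209.983161/248.8433) − 0.0689 = 0.02579941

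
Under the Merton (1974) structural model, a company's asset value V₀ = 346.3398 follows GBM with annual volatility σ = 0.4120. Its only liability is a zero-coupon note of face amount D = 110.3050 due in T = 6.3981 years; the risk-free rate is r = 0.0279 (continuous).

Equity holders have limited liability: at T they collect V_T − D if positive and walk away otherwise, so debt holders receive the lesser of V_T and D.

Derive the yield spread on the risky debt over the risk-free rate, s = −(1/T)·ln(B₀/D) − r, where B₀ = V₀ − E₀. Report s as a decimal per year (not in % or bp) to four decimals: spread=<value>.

spread=0.0146

d₁ = [ln(V₀/D) + (r + σ²/2)T] / (σ√T)
   = [ln(346.3398/110.3050) + (0.0279 + 0.5·0.4120²)·6.3981] / (0.4120·√6.3981)
   = [1.144171 + 0.721527] / 1.042132 = 1.790270
d₂ = d₁ − σ√T = 1.790270 − 1.042132 = 0.748138
N(d₁) = 0.963295,  N(d₂) = 0.772812,  e^(−rT) = 0.836518
E₀ = V₀·N(d₁) − D·e^(−rT)·N(d₂)
   = 346.3398·0.963295 − 110.3050·0.836518·0.772812 = 262.318333
B₀ = V₀ − E₀ = 346.3398 − 262.318333 = 84.021467
spread = −(1/T)·ln(B₀/D) − r = −(1/6.3981)·ln(84.021467/110.3050) − 0.0279 = 0.01464027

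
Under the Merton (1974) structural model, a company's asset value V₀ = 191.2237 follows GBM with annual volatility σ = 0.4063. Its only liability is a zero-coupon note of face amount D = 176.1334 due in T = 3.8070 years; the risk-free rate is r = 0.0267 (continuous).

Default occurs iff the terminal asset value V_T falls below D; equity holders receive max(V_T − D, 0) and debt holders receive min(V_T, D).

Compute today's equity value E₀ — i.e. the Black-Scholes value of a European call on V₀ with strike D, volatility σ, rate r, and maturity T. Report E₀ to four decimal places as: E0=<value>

E0=71.4049

d₁ = [ln(V₀/D) + (r + σ²/2)T] / (σ√T)
   = [ln(191.2237/176.1334) + (0.0267 + 0.5·0.4063²)·3.8070] / (0.4063·√3.8070)
   = [0.082202 + 0.415876] / 0.792754 = 0.628289
d₂ = d₁ − σ√T = 0.628289 − 0.792754 = -0.164465
N(d₁) = 0.735093,  N(d₂) = 0.434683,  e^(−rT) = 0.903348
E₀ = V₀·N(d₁) − D·e^(−rT)·N(d₂)
   = 191.2237·0.735093 − 176.1334·0.903348·0.434683 = 71.404852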